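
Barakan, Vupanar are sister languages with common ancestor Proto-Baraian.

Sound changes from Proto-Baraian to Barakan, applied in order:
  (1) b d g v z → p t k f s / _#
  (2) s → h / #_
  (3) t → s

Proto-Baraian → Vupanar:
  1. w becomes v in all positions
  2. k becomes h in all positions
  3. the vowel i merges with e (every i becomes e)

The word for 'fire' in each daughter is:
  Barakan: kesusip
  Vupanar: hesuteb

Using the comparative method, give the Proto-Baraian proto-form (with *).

Position 6: Barakan has i, Vupanar has e. Barakan preserves i here (none of its changes turn any other segment into i), so the proto-segment is *i.
Position 5: Barakan has s, Vupanar has t. Vupanar preserves t here (none of its changes turn any other segment into t), so the proto-segment is *t.
This points to *kesutib. Verify forward in each daughter:
Barakan: start from *kesutib.
  rule 1 (final devoicing): kesutib → kesutip
  rule 2: no change — kesutip
  rule 3 (unconditioned shift): kesutip → kesusip
  ⇒ Barakan kesusip
Vupanar: start from *kesutib.
  rule 1: no change — kesutib
  rule 2 (unconditioned shift): kesutib → hesutib
  rule 3 (vowel merger): hesutib → hesuteb
  ⇒ Vupanar hesuteb
No other proto-form is consistent with every reflex, so the reconstruction is *kesutib.

*kesutib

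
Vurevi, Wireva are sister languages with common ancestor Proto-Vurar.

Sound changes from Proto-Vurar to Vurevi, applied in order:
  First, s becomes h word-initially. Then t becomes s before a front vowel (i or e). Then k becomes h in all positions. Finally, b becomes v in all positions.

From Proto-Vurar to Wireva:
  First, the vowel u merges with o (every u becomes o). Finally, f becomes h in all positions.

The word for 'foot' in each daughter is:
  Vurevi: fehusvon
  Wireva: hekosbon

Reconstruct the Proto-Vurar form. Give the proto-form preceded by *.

*fekusbon

Position 6: Vurevi has v, Wireva has b. Wireva preserves b here (none of its changes turn any other segment into b), so the proto-segment is *b.
Position 3: Vurevi has h, Wireva has k. Wireva preserves k here (none of its changes turn any other segment into k), so the proto-segment is *k.
Verify the candidate proto-form against each daughter:
Vurevi: *fekusbon > fehusbon > fehusvon  (by unconditioned shift, unconditioned shift)
Wireva: *fekusbon > fekosbon > hekosbon  (by vowel merger, unconditioned shift)
No other proto-form is consistent with every reflex, so the reconstruction is *fekusbon.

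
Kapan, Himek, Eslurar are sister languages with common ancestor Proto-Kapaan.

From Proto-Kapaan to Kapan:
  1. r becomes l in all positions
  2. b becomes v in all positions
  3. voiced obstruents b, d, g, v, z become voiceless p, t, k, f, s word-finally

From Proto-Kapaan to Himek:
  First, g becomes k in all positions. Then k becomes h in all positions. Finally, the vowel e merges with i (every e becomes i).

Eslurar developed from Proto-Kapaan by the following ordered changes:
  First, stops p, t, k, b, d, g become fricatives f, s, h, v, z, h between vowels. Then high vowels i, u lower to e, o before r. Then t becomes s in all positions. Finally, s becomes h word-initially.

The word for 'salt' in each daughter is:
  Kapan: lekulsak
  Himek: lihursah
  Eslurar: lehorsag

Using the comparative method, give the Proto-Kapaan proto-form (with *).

Position 5: Kapan has l, Himek has r, Eslurar has r. Himek preserves r here (none of its changes turn any other segment into r), so the proto-segment is *r.
Position 3: Kapan has k, Himek has h, Eslurar has h. Taking the neighbouring segments as reconstructed: Kapan k can only go back to *k; Himek h could go back to *k or *g or *h; Eslurar h could go back to *k or *g or *h — the one source consistent with every daughter is *k.
Position 4: Kapan has u, Himek has u, Eslurar has o. Kapan preserves u here (none of its changes turn any other segment into u), so the proto-segment is *u.
This points to *lekursag. Verify forward in each daughter:
Kapan: *lekursag
  lekursag → lekulsag   [unconditioned shift]
  lekulsag (rule 2 does not apply)
  lekulsag → lekulsak   [final devoicing]
  giving Kapan lekulsak.
Himek: *lekursag > lekursak > lehursah > lihursah  (by unconditioned shift, unconditioned shift, vowel merger)
Eslurar: start from *lekursag.
  rule 1 (intervocalic lenition): lekursag → lehursag
  rule 2 (pre-rhotic lowering): lehursag → lehorsag
  rule 3: no change — lehorsag
  rule 4: no change — lehorsag
  ⇒ Eslurar lehorsag
*lekursag is the unique common source.

*lekursag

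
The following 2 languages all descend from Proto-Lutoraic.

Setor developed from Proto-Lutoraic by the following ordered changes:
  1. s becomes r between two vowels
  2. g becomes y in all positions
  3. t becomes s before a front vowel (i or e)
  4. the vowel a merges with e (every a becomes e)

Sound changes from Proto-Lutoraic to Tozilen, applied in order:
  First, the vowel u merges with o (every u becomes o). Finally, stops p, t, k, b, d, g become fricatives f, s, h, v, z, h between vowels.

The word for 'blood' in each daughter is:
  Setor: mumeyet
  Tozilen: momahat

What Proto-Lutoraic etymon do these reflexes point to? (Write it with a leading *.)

Position 2: Setor has u, Tozilen has o. Setor preserves u here (none of its changes turn any other segment into u), so the proto-segment is *u.
Position 6: Setor has e, Tozilen has a. Tozilen preserves a here (none of its changes turn any other segment into a), so the proto-segment is *a.
This points to *mumagat. Verify forward in each daughter:
Setor: *mumagat
  mumagat (rule 1 does not apply)
  mumagat → mumayat   [unconditioned shift]
  mumayat (rule 3 does not apply)
  mumayat → mumeyet   [vowel merger]
  giving Setor mumeyet.
Tozilen: *mumagat > momagat > momahat  (by vowel merger, intervocalic lenition)
*mumagat is the unique common source.

*mumagat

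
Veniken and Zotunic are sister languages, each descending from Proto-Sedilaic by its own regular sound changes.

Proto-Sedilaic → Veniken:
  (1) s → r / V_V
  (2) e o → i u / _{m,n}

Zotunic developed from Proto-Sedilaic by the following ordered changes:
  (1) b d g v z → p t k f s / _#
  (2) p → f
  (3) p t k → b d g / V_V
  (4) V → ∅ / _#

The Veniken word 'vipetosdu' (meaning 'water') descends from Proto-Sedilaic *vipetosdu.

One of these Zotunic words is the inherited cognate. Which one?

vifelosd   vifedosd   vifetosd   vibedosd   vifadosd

Zotunic: *vipetosdu
  vipetosdu (rule 1 does not apply)
  vipetosdu → vifetosdu   [unconditioned shift]
  vifetosdu → vifedosdu   [intervocalic voicing]
  vifedosdu → vifedosd   [apocope]
  giving Zotunic vifedosd.
Only 'vifedosd' matches the regular Zotunic development of *vipetosdu.

vifedosd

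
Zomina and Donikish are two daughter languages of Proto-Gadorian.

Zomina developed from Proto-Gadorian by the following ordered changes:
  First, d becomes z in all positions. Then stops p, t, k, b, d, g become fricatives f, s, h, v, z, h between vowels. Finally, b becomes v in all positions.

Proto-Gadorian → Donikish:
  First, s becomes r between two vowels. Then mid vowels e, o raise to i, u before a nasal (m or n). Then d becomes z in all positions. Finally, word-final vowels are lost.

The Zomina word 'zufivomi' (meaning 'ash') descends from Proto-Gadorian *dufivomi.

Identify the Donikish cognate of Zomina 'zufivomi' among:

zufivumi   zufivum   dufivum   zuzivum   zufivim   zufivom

zufivum

Donikish: start from *dufivomi.
  rule 1: no change — dufivomi
  rule 2 (pre-nasal raising): dufivomi → dufivumi
  rule 3 (unconditioned shift): dufivumi → zufivumi
  rule 4 (apocope): zufivumi → zufivum
  ⇒ Donikish zufivum
The other candidates each miss or misapply at least one Donikish change.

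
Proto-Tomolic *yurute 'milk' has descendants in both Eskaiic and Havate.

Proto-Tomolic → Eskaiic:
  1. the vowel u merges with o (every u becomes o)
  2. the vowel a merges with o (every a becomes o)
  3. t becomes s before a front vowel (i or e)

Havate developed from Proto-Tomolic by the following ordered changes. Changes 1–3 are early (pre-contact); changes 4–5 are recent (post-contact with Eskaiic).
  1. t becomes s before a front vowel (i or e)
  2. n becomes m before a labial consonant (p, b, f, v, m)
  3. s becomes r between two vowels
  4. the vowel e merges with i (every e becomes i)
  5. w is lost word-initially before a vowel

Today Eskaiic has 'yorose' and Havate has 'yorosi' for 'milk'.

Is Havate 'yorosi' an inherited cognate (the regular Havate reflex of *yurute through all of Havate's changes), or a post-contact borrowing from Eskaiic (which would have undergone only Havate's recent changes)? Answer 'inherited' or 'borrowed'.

If inherited, *yurute would pass through all of Havate's changes:
Havate: *yurute > yuruse > yurure > yururi  (by palatalisation, rhotacism, vowel merger)
If borrowed from Eskaiic 'yorose' after the early changes, it would undergo only the recent ones:
  rule 4 (vowel merger): yorose → yorosi
  rule 5 (glide loss): no change (yorosi)
  ⇒ as a loan: yorosi
Havate 'yorosi' matches the loan outcome 'yorosi', not the inherited 'yururi' — it skipped the early Havate changes, so it was borrowed from Eskaiic.

borrowed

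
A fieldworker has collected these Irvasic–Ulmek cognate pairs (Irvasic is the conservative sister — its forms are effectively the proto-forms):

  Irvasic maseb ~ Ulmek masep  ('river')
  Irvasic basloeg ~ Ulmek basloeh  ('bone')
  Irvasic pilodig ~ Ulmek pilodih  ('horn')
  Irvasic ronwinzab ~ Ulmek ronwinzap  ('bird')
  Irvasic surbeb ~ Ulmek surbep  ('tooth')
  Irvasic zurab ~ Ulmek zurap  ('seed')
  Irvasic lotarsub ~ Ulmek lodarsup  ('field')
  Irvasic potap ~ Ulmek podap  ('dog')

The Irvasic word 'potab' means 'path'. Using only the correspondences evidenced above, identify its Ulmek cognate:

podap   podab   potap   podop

lotarsub ~ lodarsup, potap ~ podap — Irvasic t corresponds to Ulmek d between vowels (before a back vowel).
maseb ~ masep, ronwinzab ~ ronwinzap — Irvasic b corresponds to Ulmek p word-finally.
Applying these to Irvasic 'potab':
  potab → podab   (t→d between vowels (before a back vowel))
  podab → podap   (b→p word-finally)
So the Ulmek cognate is 'podap'.

podap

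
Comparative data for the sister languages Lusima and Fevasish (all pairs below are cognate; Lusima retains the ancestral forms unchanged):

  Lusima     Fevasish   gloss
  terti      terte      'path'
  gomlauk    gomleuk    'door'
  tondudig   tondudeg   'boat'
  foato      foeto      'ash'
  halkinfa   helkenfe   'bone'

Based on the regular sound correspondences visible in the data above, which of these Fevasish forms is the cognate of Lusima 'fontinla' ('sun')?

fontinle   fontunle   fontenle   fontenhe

fontenle

halkinfa ~ helkenfe — Lusima i corresponds to Fevasish e after a consonant, before a nasal.
halkinfa ~ helkenfe — Lusima a corresponds to Fevasish e word-finally.
Applying these to Lusima 'fontinla':
  fontinla → fontenla   (i→e after a consonant, before a nasal)
  fontenla → fontenle   (a→e word-finally)
So the Fevasish cognate is 'fontenle'.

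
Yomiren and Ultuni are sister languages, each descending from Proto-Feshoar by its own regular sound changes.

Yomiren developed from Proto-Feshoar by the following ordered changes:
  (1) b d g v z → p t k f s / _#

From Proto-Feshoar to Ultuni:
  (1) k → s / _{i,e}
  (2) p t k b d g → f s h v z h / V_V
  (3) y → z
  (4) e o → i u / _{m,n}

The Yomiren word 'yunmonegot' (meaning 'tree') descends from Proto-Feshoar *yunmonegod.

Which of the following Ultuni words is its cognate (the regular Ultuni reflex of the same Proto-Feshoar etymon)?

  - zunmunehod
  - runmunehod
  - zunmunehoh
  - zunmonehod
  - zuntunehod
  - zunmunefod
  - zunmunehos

Ultuni: *yunmonegod > yunmonehod > zunmonehod > zunmunehod  (by intervocalic lenition, unconditioned shift, pre-nasal raising)
The other candidates each miss or misapply at least one Ultuni change.

zunmunehod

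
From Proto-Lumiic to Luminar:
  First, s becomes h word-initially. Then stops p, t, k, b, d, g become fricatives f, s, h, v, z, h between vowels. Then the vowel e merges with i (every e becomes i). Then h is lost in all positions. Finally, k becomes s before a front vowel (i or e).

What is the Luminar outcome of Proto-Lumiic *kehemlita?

siimlisa

Luminar: *kehemlita
  kehemlita (rule 1 does not apply)
  kehemlita → kehemlisa   [intervocalic lenition]
  kehemlisa → kihimlisa   [vowel merger]
  kihimlisa → kiimlisa   [h-loss]
  kiimlisa → siimlisa   [palatalisation]
  giving Luminar siimlisa.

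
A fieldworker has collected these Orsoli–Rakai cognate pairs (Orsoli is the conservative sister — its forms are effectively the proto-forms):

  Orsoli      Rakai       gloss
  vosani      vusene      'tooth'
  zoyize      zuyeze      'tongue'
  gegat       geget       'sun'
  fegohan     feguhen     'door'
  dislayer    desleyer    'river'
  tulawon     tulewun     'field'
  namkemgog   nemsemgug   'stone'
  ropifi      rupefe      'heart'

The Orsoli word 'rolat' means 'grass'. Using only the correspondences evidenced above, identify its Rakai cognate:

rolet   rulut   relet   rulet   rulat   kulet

rulet

vosani ~ vusene, zoyize ~ zuyeze — Orsoli o corresponds to Rakai u after a consonant, before a consonant other than r, m, n, p, b, f, v.
gegat ~ geget, dislayer ~ desleyer — Orsoli a corresponds to Rakai e after a consonant, before a consonant other than r, m, n, p, b, f, v.
Applying these to Orsoli 'rolat':
  rolat → rulat   (o→u after a consonant, before a consonant other than r, m, n, p, b, f, v)
  rulat → rulet   (a→e after a consonant, before a consonant other than r, m, n, p, b, f, v)
So the Rakai cognate is 'rulet'.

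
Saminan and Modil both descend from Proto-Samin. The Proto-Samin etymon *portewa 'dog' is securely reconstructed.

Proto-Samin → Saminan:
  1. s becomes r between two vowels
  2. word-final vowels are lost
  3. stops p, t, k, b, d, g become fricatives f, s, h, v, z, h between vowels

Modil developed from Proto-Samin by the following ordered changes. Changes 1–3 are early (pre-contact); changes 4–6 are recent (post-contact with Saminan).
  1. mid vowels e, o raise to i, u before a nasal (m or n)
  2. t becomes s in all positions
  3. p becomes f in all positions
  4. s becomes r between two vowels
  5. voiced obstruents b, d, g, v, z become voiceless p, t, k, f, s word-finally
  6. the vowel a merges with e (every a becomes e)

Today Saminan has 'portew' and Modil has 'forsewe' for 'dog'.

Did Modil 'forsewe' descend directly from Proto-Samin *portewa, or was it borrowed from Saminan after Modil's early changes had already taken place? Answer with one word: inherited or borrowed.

If inherited, *portewa would pass through all of Modil's changes:
Modil: *portewa
  portewa (rule 1 does not apply)
  portewa → porsewa   [unconditioned shift]
  porsewa → forsewa   [unconditioned shift]
  forsewa (rule 4 does not apply)
  forsewa (rule 5 does not apply)
  forsewa → forsewe   [vowel merger]
  giving Modil forsewe.
If borrowed from Saminan 'portew' after the early changes, it would undergo only the recent ones:
  rule 4 (rhotacism): no change (portew)
  rule 5 (final devoicing): no change (portew)
  rule 6 (vowel merger): no change (portew)
  ⇒ as a loan: portew
Modil 'forsewe' matches the inherited outcome exactly, so it is an inherited cognate, not a loan.

inherited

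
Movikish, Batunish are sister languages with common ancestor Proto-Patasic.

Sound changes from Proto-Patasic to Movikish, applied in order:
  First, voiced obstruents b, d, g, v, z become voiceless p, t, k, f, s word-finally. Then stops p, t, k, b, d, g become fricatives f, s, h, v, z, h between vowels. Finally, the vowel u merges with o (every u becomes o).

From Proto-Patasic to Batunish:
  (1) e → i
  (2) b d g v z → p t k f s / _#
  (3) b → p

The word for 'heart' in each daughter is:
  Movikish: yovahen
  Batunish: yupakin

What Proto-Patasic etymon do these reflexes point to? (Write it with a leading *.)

*yubaken

Position 2: Movikish has o, Batunish has u. Batunish preserves u here (none of its changes turn any other segment into u), so the proto-segment is *u.
Position 3: Movikish has v, Batunish has p. Taking the neighbouring segments as reconstructed: Movikish v could go back to *b or *v; Batunish p could go back to *p or *b — the one source consistent with every daughter is *b.
Position 6: Movikish has e, Batunish has i. Movikish preserves e here (none of its changes turn any other segment into e), so the proto-segment is *e.
Continuing position by position gives *yubaken; check it forward:
Movikish: start from *yubaken.
  rule 1: no change — yubaken
  rule 2 (intervocalic lenition): yubaken → yuvahen
  rule 3 (vowel merger): yuvahen → yovahen
  ⇒ Movikish yovahen
Batunish: *yubaken > yubakin > yupakin  (by vowel merger, unconditioned shift)
*yubaken is the unique common source.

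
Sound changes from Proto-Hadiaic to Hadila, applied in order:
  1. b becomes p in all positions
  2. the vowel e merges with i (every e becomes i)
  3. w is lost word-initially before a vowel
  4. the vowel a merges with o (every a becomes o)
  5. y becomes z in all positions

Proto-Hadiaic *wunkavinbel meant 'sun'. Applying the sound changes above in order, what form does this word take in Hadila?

unkovinpil

Hadila: start from *wunkavinbel.
  rule 1 (unconditioned shift): wunkavinbel → wunkavinpel
  rule 2 (vowel merger): wunkavinpel → wunkavinpil
  rule 3 (glide loss): wunkavinpil → unkavinpil
  rule 4 (vowel merger): unkavinpil → unkovinpil
  rule 5: no change — unkovinpil
  ⇒ Hadila unkovinpil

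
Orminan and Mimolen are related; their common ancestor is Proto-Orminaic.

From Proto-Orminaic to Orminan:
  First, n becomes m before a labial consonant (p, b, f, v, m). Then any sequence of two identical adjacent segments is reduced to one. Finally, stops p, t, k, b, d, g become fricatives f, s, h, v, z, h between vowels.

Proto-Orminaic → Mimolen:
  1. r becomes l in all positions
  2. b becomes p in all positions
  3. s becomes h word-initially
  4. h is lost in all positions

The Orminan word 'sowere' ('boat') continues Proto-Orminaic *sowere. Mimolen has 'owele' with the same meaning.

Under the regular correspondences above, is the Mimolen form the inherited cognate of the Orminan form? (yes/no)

yes

Derive the expected Mimolen reflex of *sowere:
Mimolen: *sowere
  sowere → sowele   [unconditioned shift]
  sowele (rule 2 does not apply)
  sowele → howele   [debuccalisation]
  howele → owele   [h-loss]
  giving Mimolen owele.
Mimolen 'owele' matches the regular reflex exactly, so the pair is cognate.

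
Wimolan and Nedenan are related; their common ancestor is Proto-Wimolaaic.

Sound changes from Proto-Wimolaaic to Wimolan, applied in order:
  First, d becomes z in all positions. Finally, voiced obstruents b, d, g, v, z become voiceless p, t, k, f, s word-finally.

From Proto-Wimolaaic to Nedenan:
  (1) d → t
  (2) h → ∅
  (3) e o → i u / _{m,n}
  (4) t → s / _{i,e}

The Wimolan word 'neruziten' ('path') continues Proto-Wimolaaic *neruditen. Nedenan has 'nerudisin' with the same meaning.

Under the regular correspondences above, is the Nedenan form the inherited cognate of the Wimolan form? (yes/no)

no

Derive the expected Nedenan reflex of *neruditen:
Nedenan: *neruditen > nerutiten > nerutitin > nerusisin  (by unconditioned shift, pre-nasal raising, palatalisation)
The regular Nedenan reflex would be 'nerusisin', but the attested form is 'nerudisin'. The correspondence is irregular, so they are not cognates (the Nedenan form has a different source).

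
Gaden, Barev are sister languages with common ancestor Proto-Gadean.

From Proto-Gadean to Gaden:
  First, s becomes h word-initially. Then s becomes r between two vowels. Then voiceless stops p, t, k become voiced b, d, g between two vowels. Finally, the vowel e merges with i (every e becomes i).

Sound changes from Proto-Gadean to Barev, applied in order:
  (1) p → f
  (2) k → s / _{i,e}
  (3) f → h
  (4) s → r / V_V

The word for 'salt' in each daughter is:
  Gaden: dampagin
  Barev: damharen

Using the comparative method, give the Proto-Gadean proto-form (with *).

Position 4: Gaden has p, Barev has h. Gaden preserves p here (none of its changes turn any other segment into p), so the proto-segment is *p.
Position 7: Gaden has i, Barev has e. Barev preserves e here (none of its changes turn any other segment into e), so the proto-segment is *e.
Continuing position by position gives *dampaken; check it forward:
Gaden: start from *dampaken.
  rule 1: no change — dampaken
  rule 2: no change — dampaken
  rule 3 (intervocalic voicing): dampaken → dampagen
  rule 4 (vowel merger): dampagen → dampagin
  ⇒ Gaden dampagin
Barev: *dampaken
  dampaken → damfaken   [unconditioned shift]
  damfaken → damfasen   [palatalisation]
  damfasen → damhasen   [unconditioned shift]
  damhasen → damharen   [rhotacism]
  giving Barev damharen.
Only *dampaken yields all of Gaden dampagin, Barev damharen.

*dampaken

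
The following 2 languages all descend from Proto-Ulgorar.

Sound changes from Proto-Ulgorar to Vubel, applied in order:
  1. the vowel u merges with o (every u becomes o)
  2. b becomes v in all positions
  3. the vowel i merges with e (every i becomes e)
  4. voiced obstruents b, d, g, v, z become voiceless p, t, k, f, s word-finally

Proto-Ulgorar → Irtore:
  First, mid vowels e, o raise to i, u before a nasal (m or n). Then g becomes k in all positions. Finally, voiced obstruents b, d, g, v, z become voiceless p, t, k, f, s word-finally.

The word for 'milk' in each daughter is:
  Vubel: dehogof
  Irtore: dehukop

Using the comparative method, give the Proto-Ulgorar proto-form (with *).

*dehugob

Position 7: Vubel has f, Irtore has p. Taking the neighbouring segments as reconstructed: Vubel f could go back to *b or *f or *v; Irtore p could go back to *p or *b — the one source consistent with every daughter is *b.
Position 4: Vubel has o, Irtore has u. Taking the neighbouring segments as reconstructed: Vubel o could go back to *o or *u; Irtore u can only go back to *u — the one source consistent with every daughter is *u.
Position 5: Vubel has g, Irtore has k. Vubel preserves g here (none of its changes turn any other segment into g), so the proto-segment is *g.
Verify the candidate proto-form against each daughter:
Vubel: *dehugob > dehogob > dehogov > dehogof  (by vowel merger, unconditioned shift, final devoicing)
Irtore: start from *dehugob.
  rule 1: no change — dehugob
  rule 2 (unconditioned shift): dehugob → dehukob
  rule 3 (final devoicing): dehukob → dehukop
  ⇒ Irtore dehukop
*dehugob is the unique common source.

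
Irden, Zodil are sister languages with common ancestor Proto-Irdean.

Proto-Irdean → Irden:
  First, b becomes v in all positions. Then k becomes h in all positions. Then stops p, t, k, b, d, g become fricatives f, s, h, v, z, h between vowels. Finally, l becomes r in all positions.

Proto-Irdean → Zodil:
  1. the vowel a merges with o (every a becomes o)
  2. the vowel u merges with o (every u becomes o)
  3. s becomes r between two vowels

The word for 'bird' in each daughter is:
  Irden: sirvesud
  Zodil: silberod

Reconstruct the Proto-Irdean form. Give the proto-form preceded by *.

*silbesud

Position 4: Irden has v, Zodil has b. Zodil preserves b here (none of its changes turn any other segment into b), so the proto-segment is *b.
Position 6: Irden has s, Zodil has r. Taking the neighbouring segments as reconstructed: Irden s could go back to *t or *s; Zodil r could go back to *s or *r — the one source consistent with every daughter is *s.
Verify the candidate proto-form against each daughter:
Irden: start from *silbesud.
  rule 1 (unconditioned shift): silbesud → silvesud
  rule 2: no change — silvesud
  rule 3: no change — silvesud
  rule 4 (unconditioned shift): silvesud → sirvesud
  ⇒ Irden sirvesud
Zodil: *silbesud
  silbesud (rule 1 does not apply)
  silbesud → silbesod   [vowel merger]
  silbesod → silberod   [rhotacism]
  giving Zodil silberod.
*silbesud is the unique common source.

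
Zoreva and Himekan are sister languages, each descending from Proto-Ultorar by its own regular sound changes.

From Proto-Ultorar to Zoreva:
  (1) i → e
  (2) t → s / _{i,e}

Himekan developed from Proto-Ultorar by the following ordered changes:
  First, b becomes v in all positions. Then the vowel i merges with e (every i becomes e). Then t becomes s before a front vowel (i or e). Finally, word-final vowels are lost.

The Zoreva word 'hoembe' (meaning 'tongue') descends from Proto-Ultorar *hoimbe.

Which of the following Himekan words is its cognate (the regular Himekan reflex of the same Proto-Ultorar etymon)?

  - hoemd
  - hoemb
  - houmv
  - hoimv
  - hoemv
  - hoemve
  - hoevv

hoemv

Himekan: *hoimbe > hoimve > hoemve > hoemv  (by unconditioned shift, vowel merger, apocope)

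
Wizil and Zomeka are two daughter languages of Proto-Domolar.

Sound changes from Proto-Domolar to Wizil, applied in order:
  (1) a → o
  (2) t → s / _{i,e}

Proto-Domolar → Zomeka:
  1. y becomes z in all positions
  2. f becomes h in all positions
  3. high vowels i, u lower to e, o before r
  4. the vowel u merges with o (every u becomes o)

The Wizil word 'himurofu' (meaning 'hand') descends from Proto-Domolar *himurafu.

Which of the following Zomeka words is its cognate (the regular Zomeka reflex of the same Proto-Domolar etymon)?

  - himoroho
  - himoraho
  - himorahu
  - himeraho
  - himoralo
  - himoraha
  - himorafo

Zomeka: *himurafu > himurahu > himorahu > himoraho  (by unconditioned shift, pre-rhotic lowering, vowel merger)
The other candidates each miss or misapply at least one Zomeka change.

himoraho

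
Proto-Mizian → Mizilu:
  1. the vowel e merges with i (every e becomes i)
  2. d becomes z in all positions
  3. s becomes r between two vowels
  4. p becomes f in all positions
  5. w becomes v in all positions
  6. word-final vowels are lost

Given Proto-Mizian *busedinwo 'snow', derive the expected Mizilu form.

burizinv

Mizilu: start from *busedinwo.
  rule 1 (vowel merger): busedinwo → busidinwo
  rule 2 (unconditioned shift): busidinwo → busizinwo
  rule 3 (rhotacism): busizinwo → burizinwo
  rule 4: no change — burizinwo
  rule 5 (unconditioned shift): burizinwo → burizinvo
  rule 6 (apocope): burizinvo → burizinv
  ⇒ Mizilu burizinv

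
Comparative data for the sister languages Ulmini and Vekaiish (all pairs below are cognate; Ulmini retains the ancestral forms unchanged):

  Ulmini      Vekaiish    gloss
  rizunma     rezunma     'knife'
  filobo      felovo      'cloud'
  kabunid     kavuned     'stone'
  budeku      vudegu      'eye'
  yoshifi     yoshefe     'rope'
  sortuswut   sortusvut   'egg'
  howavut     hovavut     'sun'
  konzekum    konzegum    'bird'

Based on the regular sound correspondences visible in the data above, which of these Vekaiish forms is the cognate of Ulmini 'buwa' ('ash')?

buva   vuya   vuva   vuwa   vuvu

vuva

budeku ~ vudegu — Ulmini b corresponds to Vekaiish v word-initially before a back vowel.
howavut ~ hovavut — Ulmini w corresponds to Vekaiish v between vowels (before a back vowel).
Applying these to Ulmini 'buwa':
  buwa → vuwa   (b→v word-initially before a back vowel)
  vuwa → vuva   (w→v between vowels (before a back vowel))
So the Vekaiish cognate is 'vuva'.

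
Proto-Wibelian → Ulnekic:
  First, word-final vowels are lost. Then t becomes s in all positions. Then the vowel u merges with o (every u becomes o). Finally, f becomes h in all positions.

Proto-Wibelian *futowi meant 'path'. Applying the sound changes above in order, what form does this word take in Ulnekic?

Ulnekic: *futowi
  futowi → futow   [apocope]
  futow → fusow   [unconditioned shift]
  fusow → fosow   [vowel merger]
  fosow → hosow   [unconditioned shift]
  giving Ulnekic hosow.

hosow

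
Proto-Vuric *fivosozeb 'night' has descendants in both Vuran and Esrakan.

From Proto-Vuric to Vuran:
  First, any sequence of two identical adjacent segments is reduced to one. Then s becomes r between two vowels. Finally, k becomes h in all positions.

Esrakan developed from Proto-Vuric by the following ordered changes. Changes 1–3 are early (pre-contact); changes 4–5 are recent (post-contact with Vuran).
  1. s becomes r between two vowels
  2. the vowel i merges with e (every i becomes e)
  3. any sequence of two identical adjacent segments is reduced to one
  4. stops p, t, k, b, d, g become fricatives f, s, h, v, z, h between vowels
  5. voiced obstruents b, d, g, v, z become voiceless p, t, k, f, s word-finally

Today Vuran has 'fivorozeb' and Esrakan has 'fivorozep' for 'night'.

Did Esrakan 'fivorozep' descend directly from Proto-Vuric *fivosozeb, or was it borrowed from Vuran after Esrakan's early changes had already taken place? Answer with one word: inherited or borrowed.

borrowed

If inherited, *fivosozeb would pass through all of Esrakan's changes:
Esrakan: start from *fivosozeb.
  rule 1 (rhotacism): fivosozeb → fivorozeb
  rule 2 (vowel merger): fivorozeb → fevorozeb
  rule 3: no change — fevorozeb
  rule 4: no change — fevorozeb
  rule 5 (final devoicing): fevorozeb → fevorozep
  ⇒ Esrakan fevorozep
If borrowed from Vuran 'fivorozeb' after the early changes, it would undergo only the recent ones:
  rule 4 (intervocalic lenition): no change (fivorozeb)
  rule 5 (final devoicing): fivorozeb → fivorozep
  ⇒ as a loan: fivorozep
Esrakan 'fivorozep' matches the loan outcome 'fivorozep', not the inherited 'fevorozep' — it skipped the early Esrakan changes, so it was borrowed from Vuran.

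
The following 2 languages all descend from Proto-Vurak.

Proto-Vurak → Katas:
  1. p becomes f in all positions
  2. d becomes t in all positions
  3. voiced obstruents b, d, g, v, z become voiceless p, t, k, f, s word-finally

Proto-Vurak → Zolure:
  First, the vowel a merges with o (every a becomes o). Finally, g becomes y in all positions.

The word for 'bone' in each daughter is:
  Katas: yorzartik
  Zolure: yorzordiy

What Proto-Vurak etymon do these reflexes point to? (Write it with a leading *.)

*yorzardig

Position 5: Katas has a, Zolure has o. Katas preserves a here (none of its changes turn any other segment into a), so the proto-segment is *a.
Position 7: Katas has t, Zolure has d. Zolure preserves d here (none of its changes turn any other segment into d), so the proto-segment is *d.
Position 9: Katas has k, Zolure has y. Taking the neighbouring segments as reconstructed: Katas k could go back to *k or *g; Zolure y could go back to *g or *y — the one source consistent with every daughter is *g.
Verify the candidate proto-form against each daughter:
Katas: start from *yorzardig.
  rule 1: no change — yorzardig
  rule 2 (unconditioned shift): yorzardig → yorzartig
  rule 3 (final devoicing): yorzartig → yorzartik
  ⇒ Katas yorzartik
Zolure: start from *yorzardig.
  rule 1 (vowel merger): yorzardig → yorzordig
  rule 2 (unconditioned shift): yorzordig → yorzordiy
  ⇒ Zolure yorzordiy
No other proto-form is consistent with every reflex, so the reconstruction is *yorzardig.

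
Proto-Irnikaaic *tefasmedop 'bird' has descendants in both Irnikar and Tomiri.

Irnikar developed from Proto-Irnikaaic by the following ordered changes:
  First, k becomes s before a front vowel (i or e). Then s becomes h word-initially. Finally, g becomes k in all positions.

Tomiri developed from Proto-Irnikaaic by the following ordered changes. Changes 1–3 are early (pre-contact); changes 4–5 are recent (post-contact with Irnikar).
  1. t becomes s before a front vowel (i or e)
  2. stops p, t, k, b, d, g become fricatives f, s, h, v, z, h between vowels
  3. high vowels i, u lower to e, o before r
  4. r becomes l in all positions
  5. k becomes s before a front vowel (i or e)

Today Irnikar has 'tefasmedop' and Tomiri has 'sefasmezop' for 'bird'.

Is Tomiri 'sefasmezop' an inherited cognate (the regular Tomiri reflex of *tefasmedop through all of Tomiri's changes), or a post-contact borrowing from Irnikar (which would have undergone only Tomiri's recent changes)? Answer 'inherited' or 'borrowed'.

If inherited, *tefasmedop would pass through all of Tomiri's changes:
Tomiri: start from *tefasmedop.
  rule 1 (palatalisation): tefasmedop → sefasmedop
  rule 2 (intervocalic lenition): sefasmedop → sefasmezop
  rule 3: no change — sefasmezop
  rule 4: no change — sefasmezop
  rule 5: no change — sefasmezop
  ⇒ Tomiri sefasmezop
If borrowed from Irnikar 'tefasmedop' after the early changes, it would undergo only the recent ones:
  rule 4 (unconditioned shift): no change (tefasmedop)
  rule 5 (palatalisation): no change (tefasmedop)
  ⇒ as a loan: tefasmedop
Tomiri 'sefasmezop' matches the inherited outcome exactly, so it is an inherited cognate, not a loan.

inherited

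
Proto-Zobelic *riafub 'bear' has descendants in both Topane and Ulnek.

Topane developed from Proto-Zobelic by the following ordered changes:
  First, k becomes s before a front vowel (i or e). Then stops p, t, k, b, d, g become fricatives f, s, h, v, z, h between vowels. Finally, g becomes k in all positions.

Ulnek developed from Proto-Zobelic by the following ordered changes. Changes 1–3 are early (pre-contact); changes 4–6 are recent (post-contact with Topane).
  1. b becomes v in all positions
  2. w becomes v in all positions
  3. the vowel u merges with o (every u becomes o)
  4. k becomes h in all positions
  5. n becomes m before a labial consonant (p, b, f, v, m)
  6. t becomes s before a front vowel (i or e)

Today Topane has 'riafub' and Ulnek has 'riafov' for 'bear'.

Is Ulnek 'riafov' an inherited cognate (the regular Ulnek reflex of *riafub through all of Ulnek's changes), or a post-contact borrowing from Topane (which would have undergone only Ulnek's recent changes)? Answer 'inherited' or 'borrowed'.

inherited

If inherited, *riafub would pass through all of Ulnek's changes:
Ulnek: *riafub
  riafub → riafuv   [unconditioned shift]
  riafuv (rule 2 does not apply)
  riafuv → riafov   [vowel merger]
  riafov (rule 4 does not apply)
  riafov (rule 5 does not apply)
  riafov (rule 6 does not apply)
  giving Ulnek riafov.
If borrowed from Topane 'riafub' after the early changes, it would undergo only the recent ones:
  rule 4 (unconditioned shift): no change (riafub)
  rule 5 (nasal place assimilation): no change (riafub)
  rule 6 (palatalisation): no change (riafub)
  ⇒ as a loan: riafub
Ulnek 'riafov' matches the inherited outcome exactly, so it is an inherited cognate, not a loan.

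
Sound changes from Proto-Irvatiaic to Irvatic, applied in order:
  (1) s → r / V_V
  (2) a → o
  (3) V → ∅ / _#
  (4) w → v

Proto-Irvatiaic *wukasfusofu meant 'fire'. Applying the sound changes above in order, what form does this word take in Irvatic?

Irvatic: *wukasfusofu
  wukasfusofu → wukasfurofu   [rhotacism]
  wukasfurofu → wukosfurofu   [vowel merger]
  wukosfurofu → wukosfurof   [apocope]
  wukosfurof → vukosfurof   [unconditioned shift]
  giving Irvatic vukosfurof.

vukosfurof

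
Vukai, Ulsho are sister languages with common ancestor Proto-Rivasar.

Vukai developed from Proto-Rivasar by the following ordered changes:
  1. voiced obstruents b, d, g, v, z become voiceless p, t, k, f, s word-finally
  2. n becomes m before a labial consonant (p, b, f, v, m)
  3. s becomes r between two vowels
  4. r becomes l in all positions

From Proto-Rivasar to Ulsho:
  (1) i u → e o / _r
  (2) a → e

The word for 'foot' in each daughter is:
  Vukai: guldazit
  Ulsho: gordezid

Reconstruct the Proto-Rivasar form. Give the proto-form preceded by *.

Position 2: Vukai has u, Ulsho has o. Vukai preserves u here (none of its changes turn any other segment into u), so the proto-segment is *u.
Position 8: Vukai has t, Ulsho has d. Ulsho preserves d here (none of its changes turn any other segment into d), so the proto-segment is *d.
Position 5: Vukai has a, Ulsho has e. Vukai preserves a here (none of its changes turn any other segment into a), so the proto-segment is *a.
Continuing position by position gives *gurdazid; check it forward:
Vukai: *gurdazid > gurdazit > guldazit  (by final devoicing, unconditioned shift)
Ulsho: start from *gurdazid.
  rule 1 (pre-rhotic lowering): gurdazid → gordazid
  rule 2 (vowel merger): gordazid → gordezid
  ⇒ Ulsho gordezid
Only *gurdazid yields all of Vukai guldazit, Ulsho gordezid.

*gurdazid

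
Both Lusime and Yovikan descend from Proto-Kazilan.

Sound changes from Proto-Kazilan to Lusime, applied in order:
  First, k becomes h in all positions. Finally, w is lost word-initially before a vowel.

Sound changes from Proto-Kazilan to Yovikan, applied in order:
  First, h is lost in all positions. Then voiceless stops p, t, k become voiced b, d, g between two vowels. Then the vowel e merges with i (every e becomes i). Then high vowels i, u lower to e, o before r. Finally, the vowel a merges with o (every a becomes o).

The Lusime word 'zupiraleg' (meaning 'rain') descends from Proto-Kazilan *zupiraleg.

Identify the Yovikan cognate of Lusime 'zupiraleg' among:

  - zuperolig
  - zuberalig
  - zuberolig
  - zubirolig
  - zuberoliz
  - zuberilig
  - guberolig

Yovikan: *zupiraleg
  zupiraleg (rule 1 does not apply)
  zupiraleg → zubiraleg   [intervocalic voicing]
  zubiraleg → zubiralig   [vowel merger]
  zubiralig → zuberalig   [pre-rhotic lowering]
  zuberalig → zuberolig   [vowel merger]
  giving Yovikan zuberolig.
Among the options, 'zuberolig' alone shows every Yovikan change applied in order.

zuberolig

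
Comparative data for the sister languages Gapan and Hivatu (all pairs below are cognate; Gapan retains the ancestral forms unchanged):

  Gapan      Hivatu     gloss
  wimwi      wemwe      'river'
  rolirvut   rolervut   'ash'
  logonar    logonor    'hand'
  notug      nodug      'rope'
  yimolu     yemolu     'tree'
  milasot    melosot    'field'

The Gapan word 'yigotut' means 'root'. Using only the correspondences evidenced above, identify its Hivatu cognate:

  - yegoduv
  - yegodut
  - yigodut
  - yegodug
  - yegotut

yegodut

milasot ~ melosot — Gapan i corresponds to Hivatu e after a consonant, before a consonant other than r, m, n, p, b, f, v.
notug ~ nodug — Gapan t corresponds to Hivatu d between vowels (before a back vowel).
Applying these to Gapan 'yigotut':
  yigotut → yegotut   (i→e after a consonant, before a consonant other than r, m, n, p, b, f, v)
  yegotut → yegodut   (t→d between vowels (before a back vowel))
So the Hivatu cognate is 'yegodut'.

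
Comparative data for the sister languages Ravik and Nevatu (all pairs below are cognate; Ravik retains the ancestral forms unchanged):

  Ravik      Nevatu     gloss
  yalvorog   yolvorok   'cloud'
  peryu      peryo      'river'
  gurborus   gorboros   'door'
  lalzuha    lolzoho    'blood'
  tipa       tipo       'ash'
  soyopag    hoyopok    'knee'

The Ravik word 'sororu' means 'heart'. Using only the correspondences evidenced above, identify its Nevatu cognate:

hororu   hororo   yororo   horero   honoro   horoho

soyopag ~ hoyopok — Ravik s corresponds to Nevatu h word-initially before a back vowel.
peryu ~ peryo — Ravik u corresponds to Nevatu o word-finally.
Applying these to Ravik 'sororu':
  sororu → hororu   (s→h word-initially before a back vowel)
  hororu → hororo   (u→o word-finally)
So the Nevatu cognate is 'hororo'.

hororo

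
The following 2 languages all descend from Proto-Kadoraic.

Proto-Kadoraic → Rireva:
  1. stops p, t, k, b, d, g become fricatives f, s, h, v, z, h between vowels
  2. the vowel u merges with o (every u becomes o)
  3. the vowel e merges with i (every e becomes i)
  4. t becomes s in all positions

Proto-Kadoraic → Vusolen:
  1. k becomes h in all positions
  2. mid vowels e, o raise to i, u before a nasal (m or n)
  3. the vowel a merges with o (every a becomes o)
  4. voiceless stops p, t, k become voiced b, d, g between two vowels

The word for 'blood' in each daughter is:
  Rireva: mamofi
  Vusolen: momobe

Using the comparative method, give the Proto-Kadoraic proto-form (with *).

Position 2: Rireva has a, Vusolen has o. Rireva preserves a here (none of its changes turn any other segment into a), so the proto-segment is *a.
Position 5: Rireva has f, Vusolen has b. Taking the neighbouring segments as reconstructed: Rireva f could go back to *p or *f; Vusolen b could go back to *p or *b — the one source consistent with every daughter is *p.
Continuing position by position gives *mamope; check it forward:
Rireva: *mamope
  mamope → mamofe   [intervocalic lenition]
  mamofe (rule 2 does not apply)
  mamofe → mamofi   [vowel merger]
  mamofi (rule 4 does not apply)
  giving Rireva mamofi.
Vusolen: *mamope
  mamope (rule 1 does not apply)
  mamope (rule 2 does not apply)
  mamope → momope   [vowel merger]
  momope → momobe   [intervocalic voicing]
  giving Vusolen momobe.
No other proto-form is consistent with every reflex, so the reconstruction is *mamope.

*mamope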